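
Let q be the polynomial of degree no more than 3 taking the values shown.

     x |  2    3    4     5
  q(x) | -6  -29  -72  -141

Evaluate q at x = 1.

3

Write q(x) = ax^3 + bx^2 + cx + d. Substituting each data point gives a linear system:
  8a + 4b + 2c + d = -6
  27a + 9b + 3c + d = -29
  64a + 16b + 4c + d = -72
  125a + 25b + 5c + d = -141
Solving the system yields a = -1, b = -1, c = 1, d = 4.
So q(x) = -x^3 - x^2 + x + 4.
Then q(1) = 3.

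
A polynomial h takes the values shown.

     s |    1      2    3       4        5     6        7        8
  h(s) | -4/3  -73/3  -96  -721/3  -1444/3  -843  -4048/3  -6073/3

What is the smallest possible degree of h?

Forward differences of the values at s = 1, 2, 3, 4, 5, 6, 7, 8:
  h  : -4/3  -73/3  -96  -721/3  -1444/3  -843  -4048/3  -6073/3
  Δ  : -23  -215/3  -433/3  -241  -1085/3  -1519/3  -675
  Δ^2: -146/3  -218/3  -290/3  -362/3  -434/3  -506/3
  Δ^3: -24  -24  -24  -24  -24
  Δ^4: 0  0  0  0
  Δ^5: 0  0  0
  Δ^6: 0  0
  Δ^7: 0
The third differences are constant (-24) and nonzero, while all higher differences vanish, so the minimal degree is 3.

3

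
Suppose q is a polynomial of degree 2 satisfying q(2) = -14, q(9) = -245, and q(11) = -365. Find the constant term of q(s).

-2

Write q(s) = as^2 + bs + c. Substituting each data point gives a linear system:
  4a + 2b + c = -14
  81a + 9b + c = -245
  121a + 11b + c = -365
Solving the system yields a = -3, b = 0, c = -2.
So q(s) = -3s^2 - 2.
The constant term is -2.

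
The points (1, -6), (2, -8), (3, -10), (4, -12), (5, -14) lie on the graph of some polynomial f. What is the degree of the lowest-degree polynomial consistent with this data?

1

Forward differences of the values at u = 1, 2, 3, 4, 5:
  f  : -6  -8  -10  -12  -14
  Δ  : -2  -2  -2  -2
  Δ^2: 0  0  0
  Δ^3: 0  0
  Δ^4: 0
The first differences are constant (-2) and nonzero, while all higher differences vanish, so the minimal degree is 1.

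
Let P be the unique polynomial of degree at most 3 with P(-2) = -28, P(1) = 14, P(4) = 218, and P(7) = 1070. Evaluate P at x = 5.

Forward differences of the values at x = -2, 1, 4, 7:
  P  : -28  14  218  1070
  Δ  : 42  204  852
  Δ^2: 162  648
  Δ^3: 486
The third differences are constant, confirming degree 3.
Interpolating (Newton forward form) and evaluating at x = 5 gives P(5) = 406.

406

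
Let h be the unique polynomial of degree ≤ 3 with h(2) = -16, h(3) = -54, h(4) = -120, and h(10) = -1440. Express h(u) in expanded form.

Write h(u) = au^3 + bu^2 + cu + d. Substituting each data point gives a linear system:
  8a + 4b + 2c + d = -16
  27a + 9b + 3c + d = -54
  64a + 16b + 4c + d = -120
  1000a + 100b + 10c + d = -1440
Solving the system yields a = -1, b = -5, c = 6, d = 0.
So h(u) = -u^3 - 5u^2 + 6u.
Check: h(4) = -120. ✓

h(u) = -u^3 - 5u^2 + 6u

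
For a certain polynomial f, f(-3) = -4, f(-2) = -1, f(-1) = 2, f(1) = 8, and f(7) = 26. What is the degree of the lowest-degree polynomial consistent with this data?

Divided differences on the nodes -3, -2, -1, 1, 7:
  order 0: -4  -1  2  8  26
  order 1: 3  3  3  3
  order 2: 0  0  0
  order 3: 0  0
  order 4: 0
The order-1 divided differences are all 3 (nonzero) and every higher order vanishes, so the data lies on a polynomial of degree exactly 1.

1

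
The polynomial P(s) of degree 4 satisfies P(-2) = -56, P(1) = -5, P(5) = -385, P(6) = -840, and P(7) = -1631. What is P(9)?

Write P(s) = as^4 + bs^3 + cs^2 + ds + e. Substituting each data point gives a linear system:
  16a - 8b + 4c - 2d + e = -56
  a + b + c + d + e = -5
  625a + 125b + 25c + 5d + e = -385
  1296a + 216b + 36c + 6d + e = -840
  2401a + 343b + 49c + 7d + e = -1631
Solving the system yields a = -1, b = 3, c = -5, d = -2, e = 0.
So P(s) = -s^4 + 3s^3 - 5s^2 - 2s.
Then P(9) = -4797.

-4797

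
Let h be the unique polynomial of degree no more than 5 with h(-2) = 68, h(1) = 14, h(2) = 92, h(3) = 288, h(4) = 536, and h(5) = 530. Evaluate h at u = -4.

Write h(u) = au^5 + bu^4 + cu^3 + du^2 + eu + k. Substituting each data point gives a linear system:
  -32a + 16b - 8c + 4d - 2e + k = 68
  a + b + c + d + e + k = 14
  32a + 16b + 8c + 4d + 2e + k = 92
  243a + 81b + 27c + 9d + 3e + k = 288
  1024a + 256b + 64c + 16d + 4e + k = 536
  3125a + 625b + 125c + 25d + 5e + k = 530
Solving the system yields a = -1, b = 5, c = 4, d = 0, e = 6, k = 0.
So h(u) = -u^5 + 5u^4 + 4u^3 + 6u.
Then h(-4) = 2024.

2024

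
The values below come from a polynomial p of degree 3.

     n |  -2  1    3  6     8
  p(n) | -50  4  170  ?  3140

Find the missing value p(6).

1334

The 4 known points determine the degree-3 polynomial uniquely.
Write p(n) = an^3 + bn^2 + cn + d. Substituting each data point gives a linear system:
  -8a + 4b - 2c + d = -50
  a + b + c + d = 4
  27a + 9b + 3c + d = 170
  512a + 64b + 8c + d = 3140
Solving the system yields a = 6, b = 1, c = 1, d = -4.
So p(n) = 6n³ + n² + n - 4.
Then p(6) = 1334.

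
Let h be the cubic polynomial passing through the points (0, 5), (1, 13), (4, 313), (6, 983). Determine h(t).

Write h(t) = at^3 + bt^2 + ct + d. Substituting each data point gives a linear system:
  d = 5
  a + b + c + d = 13
  64a + 16b + 4c + d = 313
  216a + 36b + 6c + d = 983
Solving the system yields a = 4, b = 3, c = 1, d = 5.
So h(t) = 4t³ + 3t² + t + 5.
Check: h(4) = 313. ✓

h(t) = 4t^3 + 3t^2 + t + 5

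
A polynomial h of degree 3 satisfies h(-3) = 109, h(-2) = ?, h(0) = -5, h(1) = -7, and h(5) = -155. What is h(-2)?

41

The 4 known points determine the degree-3 polynomial uniquely.
Write h(u) = au^3 + bu^2 + cu + d. Substituting each data point gives a linear system:
  -27a + 9b - 3c + d = 109
  d = -5
  a + b + c + d = -7
  125a + 25b + 5c + d = -155
Solving the system yields a = -2, b = 5, c = -5, d = -5.
So h(u) = -2u^3 + 5u^2 - 5u - 5.
Then h(-2) = 41.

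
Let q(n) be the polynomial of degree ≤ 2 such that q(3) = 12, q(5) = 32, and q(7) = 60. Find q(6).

Using the Lagrange interpolation formula with nodes 3, 5, 7:
  L_0(n) = (n - 5)(n - 7) / 8
  L_1(n) = (n - 3)(n - 7) / -4
  L_2(n) = (n - 3)(n - 5) / 8
Then q(n) = 12·L_0(n) + 32·L_1(n) + 60·L_2(n).
Expanding and collecting terms gives q(n) = n^2 + 2n - 3.
Evaluating at n = 6: q(6) = 45.

45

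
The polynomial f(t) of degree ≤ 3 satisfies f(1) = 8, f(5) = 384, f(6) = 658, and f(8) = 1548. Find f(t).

f(t) = 3t^3 + t + 4

Write f(t) = at^3 + bt^2 + ct + d. Substituting each data point gives a linear system:
  a + b + c + d = 8
  125a + 25b + 5c + d = 384
  216a + 36b + 6c + d = 658
  512a + 64b + 8c + d = 1548
Solving the system yields a = 3, b = 0, c = 1, d = 4.
So f(t) = 3t^3 + t + 4.
Check: f(6) = 658. ✓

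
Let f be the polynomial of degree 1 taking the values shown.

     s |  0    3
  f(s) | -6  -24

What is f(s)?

f(s) = -6s - 6

Write f(s) = as + b. Substituting each data point gives a linear system:
  b = -6
  3a + b = -24
Solving the system yields a = -6, b = -6.
So f(s) = -6s - 6.
Check: f(0) = -6. ✓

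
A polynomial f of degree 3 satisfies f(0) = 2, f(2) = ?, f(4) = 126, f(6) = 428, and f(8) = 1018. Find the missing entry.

On equispaced nodes a degree-3 polynomial has vanishing fourth forward difference, so
  f(0) - 4·f(2) + 6·f(4) - 4·f(6) + f(8) = 0.
Substituting the known values and solving for f(2):
  -4·f(2) = -64
  f(2) = 16.

16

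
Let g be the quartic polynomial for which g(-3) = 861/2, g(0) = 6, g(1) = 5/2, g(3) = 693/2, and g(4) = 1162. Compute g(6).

6150

Write g(s) = as^4 + bs^3 + cs^2 + ds + e. Substituting each data point gives a linear system:
  81a - 27b + 9c - 3d + e = 861/2
  e = 6
  a + b + c + d + e = 5/2
  81a + 27b + 9c + 3d + e = 693/2
  256a + 64b + 16c + 4d + e = 1162
Solving the system yields a = 5, b = -1, c = -5/2, d = -5, e = 6.
So g(s) = 5s⁴ - s³ - (5/2)s² - 5s + 6.
Then g(6) = 6150.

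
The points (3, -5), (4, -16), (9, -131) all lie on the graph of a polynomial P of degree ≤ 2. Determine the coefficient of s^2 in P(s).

-2

Write P(s) = as^2 + bs + c. Substituting each data point gives a linear system:
  9a + 3b + c = -5
  16a + 4b + c = -16
  81a + 9b + c = -131
Solving the system yields a = -2, b = 3, c = 4.
So P(s) = -2s^2 + 3s + 4.
The leading coefficient is -2.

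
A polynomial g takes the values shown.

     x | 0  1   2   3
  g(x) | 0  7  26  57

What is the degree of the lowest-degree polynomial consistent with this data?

2

Forward differences of the values at x = 0, 1, 2, 3:
  g  : 0  7  26  57
  Δ  : 7  19  31
  Δ^2: 12  12
  Δ^3: 0
The second differences are constant (12) and nonzero, while all higher differences vanish, so the minimal degree is 2.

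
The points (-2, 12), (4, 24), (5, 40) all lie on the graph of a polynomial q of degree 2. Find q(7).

84

Using the Lagrange interpolation formula with nodes -2, 4, 5:
  L_0(u) = (u - 4)(u - 5) / 42
  L_1(u) = (u + 2)(u - 5) / -6
  L_2(u) = (u + 2)(u - 4) / 7
Then q(u) = 12·L_0(u) + 24·L_1(u) + 40·L_2(u).
Expanding and collecting terms gives q(u) = 2u^2 - 2u.
Evaluating at u = 7: q(7) = 84.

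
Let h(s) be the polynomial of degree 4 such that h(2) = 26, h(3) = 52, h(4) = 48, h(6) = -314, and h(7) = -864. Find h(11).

Write h(s) = as^4 + bs^3 + cs^2 + ds + e. Substituting each data point gives a linear system:
  16a + 8b + 4c + 2d + e = 26
  81a + 27b + 9c + 3d + e = 52
  256a + 64b + 16c + 4d + e = 48
  1296a + 216b + 36c + 6d + e = -314
  2401a + 343b + 49c + 7d + e = -864
Solving the system yields a = -1, b = 4, c = 4, d = -5, e = 4.
So h(s) = -s^4 + 4s^3 + 4s^2 - 5s + 4.
Then h(11) = -8884.

-8884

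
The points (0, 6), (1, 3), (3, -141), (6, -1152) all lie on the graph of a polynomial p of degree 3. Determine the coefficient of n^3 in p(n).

Write p(n) = an^3 + bn^2 + cn + d. Substituting each data point gives a linear system:
  d = 6
  a + b + c + d = 3
  27a + 9b + 3c + d = -141
  216a + 36b + 6c + d = -1152
Solving the system yields a = -5, b = -3, c = 5, d = 6.
So p(n) = -5n^3 - 3n^2 + 5n + 6.
The leading coefficient is -5.

-5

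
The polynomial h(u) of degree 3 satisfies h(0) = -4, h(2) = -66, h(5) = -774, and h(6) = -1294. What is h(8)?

-2940

Write h(u) = au^3 + bu^2 + cu + d. Substituting each data point gives a linear system:
  d = -4
  8a + 4b + 2c + d = -66
  125a + 25b + 5c + d = -774
  216a + 36b + 6c + d = -1294
Solving the system yields a = -5, b = -6, c = 1, d = -4.
So h(u) = -5u^3 - 6u^2 + u - 4.
Then h(8) = -2940.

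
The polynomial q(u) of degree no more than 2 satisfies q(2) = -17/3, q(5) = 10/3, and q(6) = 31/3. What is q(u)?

Using the Lagrange interpolation formula with nodes 2, 5, 6:
  L_0(u) = (u - 5)(u - 6) / 12
  L_1(u) = (u - 2)(u - 6) / -3
  L_2(u) = (u - 2)(u - 5) / 4
Then q(u) = -17/3·L_0(u) + 10/3·L_1(u) + 31/3·L_2(u).
Expanding and collecting terms gives q(u) = u² - 4u - 5/3.
Check: q(5) = 10/3. ✓

q(u) = u^2 - 4u - 5/3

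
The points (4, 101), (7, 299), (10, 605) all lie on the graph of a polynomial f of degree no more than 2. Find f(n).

Using the Lagrange interpolation formula with nodes 4, 7, 10:
  L_0(n) = (n - 7)(n - 10) / 18
  L_1(n) = (n - 4)(n - 10) / -9
  L_2(n) = (n - 4)(n - 7) / 18
Then f(n) = 101·L_0(n) + 299·L_1(n) + 605·L_2(n).
Expanding and collecting terms gives f(n) = 6n² + 5.
Check: f(7) = 299. ✓

f(n) = 6n^2 + 5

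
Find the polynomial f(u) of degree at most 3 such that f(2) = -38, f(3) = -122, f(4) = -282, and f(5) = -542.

f(u) = -4u^3 - 2u^2 + 2u - 2

Using the Lagrange interpolation formula with nodes 2, 3, 4, 5:
  L_0(u) = (u - 3)(u - 4)(u - 5) / -6
  L_1(u) = (u - 2)(u - 4)(u - 5) / 2
  L_2(u) = (u - 2)(u - 3)(u - 5) / -2
  L_3(u) = (u - 2)(u - 3)(u - 4) / 6
Then f(u) = -38·L_0(u) - 122·L_1(u) - 282·L_2(u) - 542·L_3(u).
Expanding and collecting terms gives f(u) = -4u³ - 2u² + 2u - 2.
Check: f(4) = -282. ✓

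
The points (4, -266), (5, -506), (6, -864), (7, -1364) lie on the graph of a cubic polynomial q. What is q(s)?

q(s) = -4s^3 + s^2 - 5s - 6

Using the Lagrange interpolation formula with nodes 4, 5, 6, 7:
  L_0(s) = (s - 5)(s - 6)(s - 7) / -6
  L_1(s) = (s - 4)(s - 6)(s - 7) / 2
  L_2(s) = (s - 4)(s - 5)(s - 7) / -2
  L_3(s) = (s - 4)(s - 5)(s - 6) / 6
Then q(s) = -266·L_0(s) - 506·L_1(s) - 864·L_2(s) - 1364·L_3(s).
Expanding and collecting terms gives q(s) = -4s³ + s² - 5s - 6.
Check: q(5) = -506. ✓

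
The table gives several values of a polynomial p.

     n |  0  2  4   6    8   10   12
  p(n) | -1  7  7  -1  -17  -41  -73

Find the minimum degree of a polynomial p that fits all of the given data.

Forward differences of the values at n = 0, 2, 4, 6, 8, 10, 12:
  p  : -1  7  7  -1  -17  -41  -73
  Δ  : 8  0  -8  -16  -24  -32
  Δ^2: -8  -8  -8  -8  -8
  Δ^3: 0  0  0  0
  Δ^4: 0  0  0
  Δ^5: 0  0
  Δ^6: 0
The second differences are constant (-8) and nonzero, while all higher differences vanish, so the minimal degree is 2.

2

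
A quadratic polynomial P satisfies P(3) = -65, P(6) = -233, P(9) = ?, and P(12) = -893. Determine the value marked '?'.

-509

On equispaced nodes a degree-2 polynomial has vanishing third forward difference, so
  - P(3) + 3·P(6) - 3·P(9) + P(12) = 0.
Substituting the known values and solving for P(9):
  -3·P(9) = 1527
  P(9) = -509.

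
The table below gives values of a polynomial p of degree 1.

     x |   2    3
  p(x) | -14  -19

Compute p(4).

Using the Lagrange interpolation formula with nodes 2, 3:
  L_0(x) = (x - 3) / -1
  L_1(x) = (x - 2) / 1
Then p(x) = -14·L_0(x) - 19·L_1(x).
Expanding and collecting terms gives p(x) = -5x - 4.
Evaluating at x = 4: p(4) = -24.

-24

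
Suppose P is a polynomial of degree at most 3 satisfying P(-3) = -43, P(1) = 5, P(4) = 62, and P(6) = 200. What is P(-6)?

-268

Write P(t) = at^3 + bt^2 + ct + d. Substituting each data point gives a linear system:
  -27a + 9b - 3c + d = -43
  a + b + c + d = 5
  64a + 16b + 4c + d = 62
  216a + 36b + 6c + d = 200
Solving the system yields a = 1, b = -1, c = 3, d = 2.
So P(t) = t^3 - t^2 + 3t + 2.
Then P(-6) = -268.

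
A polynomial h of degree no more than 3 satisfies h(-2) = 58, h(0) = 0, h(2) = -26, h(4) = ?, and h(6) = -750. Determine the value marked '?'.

On equispaced nodes a degree-3 polynomial has vanishing fourth forward difference, so
  h(-2) - 4·h(0) + 6·h(2) - 4·h(4) + h(6) = 0.
Substituting the known values and solving for h(4):
  -4·h(4) = 848
  h(4) = -212.

-212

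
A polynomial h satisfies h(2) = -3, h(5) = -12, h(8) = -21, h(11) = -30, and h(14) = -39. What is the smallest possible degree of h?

Forward differences of the values at s = 2, 5, 8, 11, 14:
  h  : -3  -12  -21  -30  -39
  Δ  : -9  -9  -9  -9
  Δ^2: 0  0  0
  Δ^3: 0  0
  Δ^4: 0
The first differences are constant (-9) and nonzero, while all higher differences vanish, so the minimal degree is 1.

1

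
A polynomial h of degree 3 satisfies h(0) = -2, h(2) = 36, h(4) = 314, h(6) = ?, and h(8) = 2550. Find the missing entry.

1072

On equispaced nodes a degree-3 polynomial has vanishing fourth forward difference, so
  h(0) - 4·h(2) + 6·h(4) - 4·h(6) + h(8) = 0.
Substituting the known values and solving for h(6):
  -4·h(6) = -4288
  h(6) = 1072.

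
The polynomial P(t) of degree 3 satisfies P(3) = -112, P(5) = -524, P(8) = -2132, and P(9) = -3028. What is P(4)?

Using the Lagrange interpolation formula with nodes 3, 5, 8, 9:
  L_0(t) = (t - 5)(t - 8)(t - 9) / -60
  L_1(t) = (t - 3)(t - 8)(t - 9) / 24
  L_2(t) = (t - 3)(t - 5)(t - 9) / -15
  L_3(t) = (t - 3)(t - 5)(t - 8) / 24
Then P(t) = -112·L_0(t) - 524·L_1(t) - 2132·L_2(t) - 3028·L_3(t).
Expanding and collecting terms gives P(t) = -4t³ - 2t² + 6t - 4.
Evaluating at t = 4: P(4) = -268.

-268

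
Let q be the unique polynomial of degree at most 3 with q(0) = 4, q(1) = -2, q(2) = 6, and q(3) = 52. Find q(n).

q(n) = 4n^3 - 5n^2 - 5n + 4

Using the Lagrange interpolation formula with nodes 0, 1, 2, 3:
  L_0(n) = (n - 1)(n - 2)(n - 3) / -6
  L_1(n) = n(n - 2)(n - 3) / 2
  L_2(n) = n(n - 1)(n - 3) / -2
  L_3(n) = n(n - 1)(n - 2) / 6
Then q(n) = 4·L_0(n) - 2·L_1(n) + 6·L_2(n) + 52·L_3(n).
Expanding and collecting terms gives q(n) = 4n^3 - 5n^2 - 5n + 4.
Check: q(1) = -2. ✓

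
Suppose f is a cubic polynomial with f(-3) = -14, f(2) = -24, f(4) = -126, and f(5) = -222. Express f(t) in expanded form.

Write f(t) = at^3 + bt^2 + ct + d. Substituting each data point gives a linear system:
  -27a + 9b - 3c + d = -14
  8a + 4b + 2c + d = -24
  64a + 16b + 4c + d = -126
  125a + 25b + 5c + d = -222
Solving the system yields a = -1, b = -4, c = 1, d = -2.
So f(t) = -t^3 - 4t^2 + t - 2.
Check: f(4) = -126. ✓

f(t) = -t^3 - 4t^2 + t - 2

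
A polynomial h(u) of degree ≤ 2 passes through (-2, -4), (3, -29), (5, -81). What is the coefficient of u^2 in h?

Write h(u) = au^2 + bu + c. Substituting each data point gives a linear system:
  4a - 2b + c = -4
  9a + 3b + c = -29
  25a + 5b + c = -81
Solving the system yields a = -3, b = -2, c = 4.
So h(u) = -3u^2 - 2u + 4.
The leading coefficient is -3.

-3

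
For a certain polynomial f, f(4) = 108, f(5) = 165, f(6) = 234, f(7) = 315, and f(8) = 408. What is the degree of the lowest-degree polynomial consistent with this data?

Forward differences of the values at n = 4, 5, 6, 7, 8:
  f  : 108  165  234  315  408
  Δ  : 57  69  81  93
  Δ^2: 12  12  12
  Δ^3: 0  0
  Δ^4: 0
The second differences are constant (12) and nonzero, while all higher differences vanish, so the minimal degree is 2.

2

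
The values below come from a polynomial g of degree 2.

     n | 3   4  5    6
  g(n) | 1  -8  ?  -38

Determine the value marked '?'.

-21

The 3 known points determine the degree-2 polynomial uniquely.
Write g(n) = an^2 + bn + c. Substituting each data point gives a linear system:
  9a + 3b + c = 1
  16a + 4b + c = -8
  36a + 6b + c = -38
Solving the system yields a = -2, b = 5, c = 4.
So g(n) = -2n^2 + 5n + 4.
Then g(5) = -21.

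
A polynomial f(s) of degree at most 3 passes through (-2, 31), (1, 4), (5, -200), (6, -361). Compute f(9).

Using the Lagrange interpolation formula with nodes -2, 1, 5, 6:
  L_0(s) = (s - 1)(s - 5)(s - 6) / -168
  L_1(s) = (s + 2)(s - 5)(s - 6) / 60
  L_2(s) = (s + 2)(s - 1)(s - 6) / -28
  L_3(s) = (s + 2)(s - 1)(s - 5) / 40
Then f(s) = 31·L_0(s) + 4·L_1(s) - 200·L_2(s) - 361·L_3(s).
Expanding and collecting terms gives f(s) = -2s³ + 2s² - s + 5.
Evaluating at s = 9: f(9) = -1300.

-1300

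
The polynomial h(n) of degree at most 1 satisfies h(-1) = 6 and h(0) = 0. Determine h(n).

h(n) = -6n

Write h(n) = an + b. Substituting each data point gives a linear system:
  -a + b = 6
  b = 0
Solving the system yields a = -6, b = 0.
So h(n) = -6n.
Check: h(-1) = 6. ✓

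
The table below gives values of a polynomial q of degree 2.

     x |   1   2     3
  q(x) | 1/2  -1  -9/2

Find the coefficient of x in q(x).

3/2

Write q(x) = ax^2 + bx + c. Substituting each data point gives a linear system:
  a + b + c = 1/2
  4a + 2b + c = -1
  9a + 3b + c = -9/2
Solving the system yields a = -1, b = 3/2, c = 0.
So q(x) = -x^2 + (3/2)x.
The coefficient of x is 3/2.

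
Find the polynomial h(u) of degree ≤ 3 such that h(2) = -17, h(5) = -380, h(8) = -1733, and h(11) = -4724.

Using the Lagrange interpolation formula with nodes 2, 5, 8, 11:
  L_0(u) = (u - 5)(u - 8)(u - 11) / -162
  L_1(u) = (u - 2)(u - 8)(u - 11) / 54
  L_2(u) = (u - 2)(u - 5)(u - 11) / -54
  L_3(u) = (u - 2)(u - 5)(u - 8) / 162
Then h(u) = -17·L_0(u) - 380·L_1(u) - 1733·L_2(u) - 4724·L_3(u).
Expanding and collecting terms gives h(u) = -4u^3 + 5u^2 - 5.
Check: h(5) = -380. ✓

h(u) = -4u^3 + 5u^2 - 5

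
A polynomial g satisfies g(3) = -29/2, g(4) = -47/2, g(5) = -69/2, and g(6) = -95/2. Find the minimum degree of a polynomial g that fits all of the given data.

Forward differences of the values at t = 3, 4, 5, 6:
  g  : -29/2  -47/2  -69/2  -95/2
  Δ  : -9  -11  -13
  Δ^2: -2  -2
  Δ^3: 0
The second differences are constant (-2) and nonzero, while all higher differences vanish, so the minimal degree is 2.

2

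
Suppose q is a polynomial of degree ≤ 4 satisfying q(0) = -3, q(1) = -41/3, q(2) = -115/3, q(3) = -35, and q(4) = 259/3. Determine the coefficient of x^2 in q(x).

Write q(x) = ax^4 + bx^3 + cx^2 + dx + e. Substituting each data point gives a linear system:
  e = -3
  a + b + c + d + e = -41/3
  16a + 8b + 4c + 2d + e = -115/3
  81a + 27b + 9c + 3d + e = -35
  256a + 64b + 16c + 4d + e = 259/3
Solving the system yields a = 2, b = -5, c = -6, d = -5/3, e = -3.
So q(x) = 2x⁴ - 5x³ - 6x² - (5/3)x - 3.
The coefficient of x^2 is -6.

-6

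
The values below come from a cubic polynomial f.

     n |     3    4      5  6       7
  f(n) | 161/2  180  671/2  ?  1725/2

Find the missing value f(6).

The 4 known points determine the degree-3 polynomial uniquely.
Write f(n) = an^3 + bn^2 + cn + d. Substituting each data point gives a linear system:
  27a + 9b + 3c + d = 161/2
  64a + 16b + 4c + d = 180
  125a + 25b + 5c + d = 671/2
  343a + 49b + 7c + d = 1725/2
Solving the system yields a = 2, b = 4, c = -5/2, d = -2.
So f(n) = 2n^3 + 4n^2 - (5/2)n - 2.
Then f(6) = 559.

559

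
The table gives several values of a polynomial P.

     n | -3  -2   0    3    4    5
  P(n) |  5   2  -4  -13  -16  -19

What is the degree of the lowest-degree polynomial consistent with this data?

1

Divided differences on the nodes -3, -2, 0, 3, 4, 5:
  order 0: 5  2  -4  -13  -16  -19
  order 1: -3  -3  -3  -3  -3
  order 2: 0  0  0  0
  order 3: 0  0  0
  order 4: 0  0
  order 5: 0
The order-1 divided differences are all -3 (nonzero) and every higher order vanishes, so the data lies on a polynomial of degree exactly 1.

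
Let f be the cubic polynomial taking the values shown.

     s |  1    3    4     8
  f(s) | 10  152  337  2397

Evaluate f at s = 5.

630

Write f(s) = as^3 + bs^2 + cs + d. Substituting each data point gives a linear system:
  a + b + c + d = 10
  27a + 9b + 3c + d = 152
  64a + 16b + 4c + d = 337
  512a + 64b + 8c + d = 2397
Solving the system yields a = 4, b = 6, c = -5, d = 5.
So f(s) = 4s³ + 6s² - 5s + 5.
Then f(5) = 630.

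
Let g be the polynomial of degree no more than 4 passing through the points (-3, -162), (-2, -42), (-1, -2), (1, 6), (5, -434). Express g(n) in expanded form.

Write g(n) = an^4 + bn^3 + cn^2 + dn + e. Substituting each data point gives a linear system:
  81a - 27b + 9c - 3d + e = -162
  16a - 8b + 4c - 2d + e = -42
  a - b + c - d + e = -2
  a + b + c + d + e = 6
  625a + 125b + 25c + 5d + e = -434
Solving the system yields a = -1, b = 2, c = -3, d = 2, e = 6.
So g(n) = -n^4 + 2n^3 - 3n^2 + 2n + 6.
Check: g(-2) = -42. ✓

g(n) = -n^4 + 2n^3 - 3n^2 + 2n + 6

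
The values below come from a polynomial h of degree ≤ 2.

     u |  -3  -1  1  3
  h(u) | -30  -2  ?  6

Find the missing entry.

10

The 3 known points determine the degree-2 polynomial uniquely.
Write h(u) = au^2 + bu + c. Substituting each data point gives a linear system:
  9a - 3b + c = -30
  a - b + c = -2
  9a + 3b + c = 6
Solving the system yields a = -2, b = 6, c = 6.
So h(u) = -2u² + 6u + 6.
Then h(1) = 10.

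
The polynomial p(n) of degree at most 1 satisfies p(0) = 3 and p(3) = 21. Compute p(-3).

Using the Lagrange interpolation formula with nodes 0, 3:
  L_0(n) = (n - 3) / -3
  L_1(n) = n / 3
Then p(n) = 3·L_0(n) + 21·L_1(n).
Expanding and collecting terms gives p(n) = 6n + 3.
Evaluating at n = -3: p(-3) = -15.

-15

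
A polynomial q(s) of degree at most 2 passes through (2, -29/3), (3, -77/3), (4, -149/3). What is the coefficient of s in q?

4

Write q(s) = as^2 + bs + c. Substituting each data point gives a linear system:
  4a + 2b + c = -29/3
  9a + 3b + c = -77/3
  16a + 4b + c = -149/3
Solving the system yields a = -4, b = 4, c = -5/3.
So q(s) = -4s^2 + 4s - 5/3.
The coefficient of s is 4.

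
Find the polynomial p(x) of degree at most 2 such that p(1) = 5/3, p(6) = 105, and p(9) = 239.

Write p(x) = ax^2 + bx + c. Substituting each data point gives a linear system:
  a + b + c = 5/3
  36a + 6b + c = 105
  81a + 9b + c = 239
Solving the system yields a = 3, b = -1/3, c = -1.
So p(x) = 3x^2 - (1/3)x - 1.
Check: p(1) = 5/3. ✓

p(x) = 3x^2 - (1/3)x - 1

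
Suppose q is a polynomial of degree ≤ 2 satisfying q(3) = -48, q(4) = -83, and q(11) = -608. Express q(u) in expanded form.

q(u) = -5u^2 - 3

Write q(u) = au^2 + bu + c. Substituting each data point gives a linear system:
  9a + 3b + c = -48
  16a + 4b + c = -83
  121a + 11b + c = -608
Solving the system yields a = -5, b = 0, c = -3.
So q(u) = -5u^2 - 3.
Check: q(3) = -48. ✓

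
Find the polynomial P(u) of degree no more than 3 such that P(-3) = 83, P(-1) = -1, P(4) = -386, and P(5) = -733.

Using the Lagrange interpolation formula with nodes -3, -1, 4, 5:
  L_0(u) = (u + 1)(u - 4)(u - 5) / -112
  L_1(u) = (u + 3)(u - 4)(u - 5) / 60
  L_2(u) = (u + 3)(u + 1)(u - 5) / -35
  L_3(u) = (u + 3)(u + 1)(u - 4) / 48
Then P(u) = 83·L_0(u) - 1·L_1(u) - 386·L_2(u) - 733·L_3(u).
Expanding and collecting terms gives P(u) = -5u^3 - 5u^2 + 3u + 2.
Check: P(5) = -733. ✓

P(u) = -5u^3 - 5u^2 + 3u + 2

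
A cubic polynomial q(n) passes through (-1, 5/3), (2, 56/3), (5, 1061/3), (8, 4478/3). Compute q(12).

Using the Lagrange interpolation formula with nodes -1, 2, 5, 8:
  L_0(n) = (n - 2)(n - 5)(n - 8) / -162
  L_1(n) = (n + 1)(n - 5)(n - 8) / 54
  L_2(n) = (n + 1)(n - 2)(n - 8) / -54
  L_3(n) = (n + 1)(n - 2)(n - 5) / 162
Then q(n) = 5/3·L_0(n) + 56/3·L_1(n) + 1061/3·L_2(n) + 4478/3·L_3(n).
Expanding and collecting terms gives q(n) = 3n³ - (1/3)n² - 3n + 2.
Evaluating at n = 12: q(12) = 5102.

5102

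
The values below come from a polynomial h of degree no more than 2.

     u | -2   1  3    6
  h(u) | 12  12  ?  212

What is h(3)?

62

The 3 known points determine the degree-2 polynomial uniquely.
Write h(u) = au^2 + bu + c. Substituting each data point gives a linear system:
  4a - 2b + c = 12
  a + b + c = 12
  36a + 6b + c = 212
Solving the system yields a = 5, b = 5, c = 2.
So h(u) = 5u² + 5u + 2.
Then h(3) = 62.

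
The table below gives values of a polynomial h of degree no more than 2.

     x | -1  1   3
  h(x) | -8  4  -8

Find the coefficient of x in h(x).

Write h(x) = ax^2 + bx + c. Substituting each data point gives a linear system:
  a - b + c = -8
  a + b + c = 4
  9a + 3b + c = -8
Solving the system yields a = -3, b = 6, c = 1.
So h(x) = -3x² + 6x + 1.
The coefficient of x is 6.

6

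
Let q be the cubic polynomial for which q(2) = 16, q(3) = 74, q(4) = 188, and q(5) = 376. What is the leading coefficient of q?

3

Write q(x) = ax^3 + bx^2 + cx + d. Substituting each data point gives a linear system:
  8a + 4b + 2c + d = 16
  27a + 9b + 3c + d = 74
  64a + 16b + 4c + d = 188
  125a + 25b + 5c + d = 376
Solving the system yields a = 3, b = 1, c = -4, d = -4.
So q(x) = 3x³ + x² - 4x - 4.
The leading coefficient is 3.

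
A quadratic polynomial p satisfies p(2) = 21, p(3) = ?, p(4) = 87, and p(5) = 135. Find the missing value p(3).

The 3 known points determine the degree-2 polynomial uniquely.
Write p(s) = as^2 + bs + c. Substituting each data point gives a linear system:
  4a + 2b + c = 21
  16a + 4b + c = 87
  25a + 5b + c = 135
Solving the system yields a = 5, b = 3, c = -5.
So p(s) = 5s^2 + 3s - 5.
Then p(3) = 49.

49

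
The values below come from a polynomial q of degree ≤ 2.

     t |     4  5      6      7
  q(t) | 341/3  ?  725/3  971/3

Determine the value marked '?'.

515/3

On equispaced nodes a degree-2 polynomial has vanishing third forward difference, so
  - q(4) + 3·q(5) - 3·q(6) + q(7) = 0.
Substituting the known values and solving for q(5):
  3·q(5) = 515
  q(5) = 515/3.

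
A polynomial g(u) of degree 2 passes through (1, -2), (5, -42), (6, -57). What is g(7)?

-74

Using the Lagrange interpolation formula with nodes 1, 5, 6:
  L_0(u) = (u - 5)(u - 6) / 20
  L_1(u) = (u - 1)(u - 6) / -4
  L_2(u) = (u - 1)(u - 5) / 5
Then g(u) = -2·L_0(u) - 42·L_1(u) - 57·L_2(u).
Expanding and collecting terms gives g(u) = -u^2 - 4u + 3.
Evaluating at u = 7: g(7) = -74.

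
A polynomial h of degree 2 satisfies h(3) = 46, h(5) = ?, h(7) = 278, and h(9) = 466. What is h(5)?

138

The 3 known points determine the degree-2 polynomial uniquely.
Write h(x) = ax^2 + bx + c. Substituting each data point gives a linear system:
  9a + 3b + c = 46
  49a + 7b + c = 278
  81a + 9b + c = 466
Solving the system yields a = 6, b = -2, c = -2.
So h(x) = 6x^2 - 2x - 2.
Then h(5) = 138.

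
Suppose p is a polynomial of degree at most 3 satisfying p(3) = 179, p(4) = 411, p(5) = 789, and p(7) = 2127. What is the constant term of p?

-1

Write p(s) = as^3 + bs^2 + cs + d. Substituting each data point gives a linear system:
  27a + 9b + 3c + d = 179
  64a + 16b + 4c + d = 411
  125a + 25b + 5c + d = 789
  343a + 49b + 7c + d = 2127
Solving the system yields a = 6, b = 1, c = 3, d = -1.
So p(s) = 6s^3 + s^2 + 3s - 1.
The constant term is -1.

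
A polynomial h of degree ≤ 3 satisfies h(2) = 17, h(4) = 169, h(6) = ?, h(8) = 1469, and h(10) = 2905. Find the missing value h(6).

605

The 4 known points determine the degree-3 polynomial uniquely.
Write h(t) = at^3 + bt^2 + ct + d. Substituting each data point gives a linear system:
  8a + 4b + 2c + d = 17
  64a + 16b + 4c + d = 169
  512a + 64b + 8c + d = 1469
  1000a + 100b + 10c + d = 2905
Solving the system yields a = 3, b = -1/2, c = -5, d = 5.
So h(t) = 3t³ - (1/2)t² - 5t + 5.
Then h(6) = 605.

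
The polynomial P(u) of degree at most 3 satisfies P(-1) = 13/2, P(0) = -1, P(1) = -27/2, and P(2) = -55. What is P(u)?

P(u) = -4u^3 - (5/2)u^2 - 6u - 1

Write P(u) = au^3 + bu^2 + cu + d. Substituting each data point gives a linear system:
  -a + b - c + d = 13/2
  d = -1
  a + b + c + d = -27/2
  8a + 4b + 2c + d = -55
Solving the system yields a = -4, b = -5/2, c = -6, d = -1.
So P(u) = -4u^3 - (5/2)u^2 - 6u - 1.
Check: P(1) = -27/2. ✓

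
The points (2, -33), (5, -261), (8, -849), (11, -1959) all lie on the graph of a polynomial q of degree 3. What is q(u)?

Write q(u) = au^3 + bu^2 + cu + d. Substituting each data point gives a linear system:
  8a + 4b + 2c + d = -33
  125a + 25b + 5c + d = -261
  512a + 64b + 8c + d = -849
  1331a + 121b + 11c + d = -1959
Solving the system yields a = -1, b = -5, c = -2, d = -1.
So q(u) = -u^3 - 5u^2 - 2u - 1.
Check: q(2) = -33. ✓

q(u) = -u^3 - 5u^2 - 2u - 1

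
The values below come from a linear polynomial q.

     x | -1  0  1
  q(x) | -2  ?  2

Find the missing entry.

0

On equispaced nodes a degree-1 polynomial has vanishing second forward difference, so
  q(-1) - 2·q(0) + q(1) = 0.
Substituting the known values and solving for q(0):
  -2·q(0) = 0
  q(0) = 0.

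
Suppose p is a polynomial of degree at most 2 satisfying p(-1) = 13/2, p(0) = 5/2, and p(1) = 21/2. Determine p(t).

p(t) = 6t^2 + 2t + 5/2

Write p(t) = at^2 + bt + c. Substituting each data point gives a linear system:
  a - b + c = 13/2
  c = 5/2
  a + b + c = 21/2
Solving the system yields a = 6, b = 2, c = 5/2.
So p(t) = 6t^2 + 2t + 5/2.
Check: p(-1) = 13/2. ✓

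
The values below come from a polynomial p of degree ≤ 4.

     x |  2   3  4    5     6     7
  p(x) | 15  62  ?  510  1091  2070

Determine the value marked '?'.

201

On equispaced nodes a degree-4 polynomial has vanishing fifth forward difference, so
  - p(2) + 5·p(3) - 10·p(4) + 10·p(5) - 5·p(6) + p(7) = 0.
Substituting the known values and solving for p(4):
  -10·p(4) = -2010
  p(4) = 201.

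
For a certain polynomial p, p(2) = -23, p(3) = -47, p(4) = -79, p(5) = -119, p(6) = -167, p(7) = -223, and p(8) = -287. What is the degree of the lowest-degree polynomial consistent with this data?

Forward differences of the values at s = 2, 3, 4, 5, 6, 7, 8:
  p  : -23  -47  -79  -119  -167  -223  -287
  Δ  : -24  -32  -40  -48  -56  -64
  Δ^2: -8  -8  -8  -8  -8
  Δ^3: 0  0  0  0
  Δ^4: 0  0  0
  Δ^5: 0  0
  Δ^6: 0
The second differences are constant (-8) and nonzero, while all higher differences vanish, so the minimal degree is 2.

2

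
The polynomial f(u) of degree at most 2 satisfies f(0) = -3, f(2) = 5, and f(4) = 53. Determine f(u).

f(u) = 5u^2 - 6u - 3

Write f(u) = au^2 + bu + c. Substituting each data point gives a linear system:
  c = -3
  4a + 2b + c = 5
  16a + 4b + c = 53
Solving the system yields a = 5, b = -6, c = -3.
So f(u) = 5u^2 - 6u - 3.
Check: f(0) = -3. ✓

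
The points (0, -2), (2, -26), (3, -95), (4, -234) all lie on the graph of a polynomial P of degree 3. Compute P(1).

-3

Using the Lagrange interpolation formula with nodes 0, 2, 3, 4:
  L_0(t) = (t - 2)(t - 3)(t - 4) / -24
  L_1(t) = t(t - 3)(t - 4) / 4
  L_2(t) = t(t - 2)(t - 4) / -3
  L_3(t) = t(t - 2)(t - 3) / 8
Then P(t) = -2·L_0(t) - 26·L_1(t) - 95·L_2(t) - 234·L_3(t).
Expanding and collecting terms gives P(t) = -4t³ + t² + 2t - 2.
Evaluating at t = 1: P(1) = -3.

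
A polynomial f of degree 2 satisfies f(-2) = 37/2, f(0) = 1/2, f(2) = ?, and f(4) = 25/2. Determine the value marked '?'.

The 3 known points determine the degree-2 polynomial uniquely.
Write f(x) = ax^2 + bx + c. Substituting each data point gives a linear system:
  4a - 2b + c = 37/2
  c = 1/2
  16a + 4b + c = 25/2
Solving the system yields a = 2, b = -5, c = 1/2.
So f(x) = 2x^2 - 5x + 1/2.
Then f(2) = -3/2.

-3/2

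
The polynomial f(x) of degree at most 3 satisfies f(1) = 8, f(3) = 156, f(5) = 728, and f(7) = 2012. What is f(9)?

4296

Write f(x) = ax^3 + bx^2 + cx + d. Substituting each data point gives a linear system:
  a + b + c + d = 8
  27a + 9b + 3c + d = 156
  125a + 25b + 5c + d = 728
  343a + 49b + 7c + d = 2012
Solving the system yields a = 6, b = -1, c = 0, d = 3.
So f(x) = 6x^3 - x^2 + 3.
Then f(9) = 4296.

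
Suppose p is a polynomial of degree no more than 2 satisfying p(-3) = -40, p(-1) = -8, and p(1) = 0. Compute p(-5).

-96

Forward differences of the values at x = -3, -1, 1:
  p  : -40  -8  0
  Δ  : 32  8
  Δ^2: -24
The second differences are constant, confirming degree 2.
Interpolating (Newton forward form) and evaluating at x = -5 gives p(-5) = -96.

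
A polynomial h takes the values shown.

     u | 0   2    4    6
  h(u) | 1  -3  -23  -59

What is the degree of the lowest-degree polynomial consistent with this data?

2

Forward differences of the values at u = 0, 2, 4, 6:
  h  : 1  -3  -23  -59
  Δ  : -4  -20  -36
  Δ^2: -16  -16
  Δ^3: 0
The second differences are constant (-16) and nonzero, while all higher differences vanish, so the minimal degree is 2.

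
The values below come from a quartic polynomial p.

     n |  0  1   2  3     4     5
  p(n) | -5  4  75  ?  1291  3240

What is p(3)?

394

On equispaced nodes a degree-4 polynomial has vanishing fifth forward difference, so
  - p(0) + 5·p(1) - 10·p(2) + 10·p(3) - 5·p(4) + p(5) = 0.
Substituting the known values and solving for p(3):
  10·p(3) = 3940
  p(3) = 394.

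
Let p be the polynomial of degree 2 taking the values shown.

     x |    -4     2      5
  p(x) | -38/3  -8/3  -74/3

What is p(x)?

p(x) = -x^2 - (1/3)x + 2

Write p(x) = ax^2 + bx + c. Substituting each data point gives a linear system:
  16a - 4b + c = -38/3
  4a + 2b + c = -8/3
  25a + 5b + c = -74/3
Solving the system yields a = -1, b = -1/3, c = 2.
So p(x) = -x^2 - (1/3)x + 2.
Check: p(-4) = -38/3. ✓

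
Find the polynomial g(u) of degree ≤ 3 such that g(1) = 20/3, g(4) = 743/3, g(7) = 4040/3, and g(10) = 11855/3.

Write g(u) = au^3 + bu^2 + cu + d. Substituting each data point gives a linear system:
  a + b + c + d = 20/3
  64a + 16b + 4c + d = 743/3
  343a + 49b + 7c + d = 4040/3
  1000a + 100b + 10c + d = 11855/3
Solving the system yields a = 4, b = -1/3, c = -2, d = 5.
So g(u) = 4u³ - (1/3)u² - 2u + 5.
Check: g(1) = 20/3. ✓

g(u) = 4u^3 - (1/3)u^2 - 2u + 5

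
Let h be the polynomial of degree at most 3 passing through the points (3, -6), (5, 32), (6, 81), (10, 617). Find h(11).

866

Using the Lagrange interpolation formula with nodes 3, 5, 6, 10:
  L_0(u) = (u - 5)(u - 6)(u - 10) / -42
  L_1(u) = (u - 3)(u - 6)(u - 10) / 10
  L_2(u) = (u - 3)(u - 5)(u - 10) / -12
  L_3(u) = (u - 3)(u - 5)(u - 6) / 140
Then h(u) = -6·L_0(u) + 32·L_1(u) + 81·L_2(u) + 617·L_3(u).
Expanding and collecting terms gives h(u) = u^3 - 4u^2 + 2u - 3.
Evaluating at u = 11: h(11) = 866.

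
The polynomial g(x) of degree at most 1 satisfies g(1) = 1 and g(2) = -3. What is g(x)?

Write g(x) = ax + b. Substituting each data point gives a linear system:
  a + b = 1
  2a + b = -3
Solving the system yields a = -4, b = 5.
So g(x) = -4x + 5.
Check: g(1) = 1. ✓

g(x) = -4x + 5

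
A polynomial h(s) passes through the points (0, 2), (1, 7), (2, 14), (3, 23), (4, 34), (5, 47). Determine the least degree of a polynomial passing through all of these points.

2

Forward differences of the values at s = 0, 1, 2, 3, 4, 5:
  h  : 2  7  14  23  34  47
  Δ  : 5  7  9  11  13
  Δ^2: 2  2  2  2
  Δ^3: 0  0  0
  Δ^4: 0  0
  Δ^5: 0
The second differences are constant (2) and nonzero, while all higher differences vanish, so the minimal degree is 2.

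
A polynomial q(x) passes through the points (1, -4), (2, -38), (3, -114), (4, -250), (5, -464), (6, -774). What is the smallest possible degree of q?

Forward differences of the values at x = 1, 2, 3, 4, 5, 6:
  q  : -4  -38  -114  -250  -464  -774
  Δ  : -34  -76  -136  -214  -310
  Δ^2: -42  -60  -78  -96
  Δ^3: -18  -18  -18
  Δ^4: 0  0
  Δ^5: 0
The third differences are constant (-18) and nonzero, while all higher differences vanish, so the minimal degree is 3.

3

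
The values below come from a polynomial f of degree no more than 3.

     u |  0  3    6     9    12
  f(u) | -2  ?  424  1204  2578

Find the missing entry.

On equispaced nodes a degree-3 polynomial has vanishing fourth forward difference, so
  f(0) - 4·f(3) + 6·f(6) - 4·f(9) + f(12) = 0.
Substituting the known values and solving for f(3):
  -4·f(3) = -304
  f(3) = 76.

76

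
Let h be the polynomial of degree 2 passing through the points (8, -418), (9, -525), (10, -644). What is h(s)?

h(s) = -6s^2 - 5s + 6

Using the Lagrange interpolation formula with nodes 8, 9, 10:
  L_0(s) = (s - 9)(s - 10) / 2
  L_1(s) = (s - 8)(s - 10) / -1
  L_2(s) = (s - 8)(s - 9) / 2
Then h(s) = -418·L_0(s) - 525·L_1(s) - 644·L_2(s).
Expanding and collecting terms gives h(s) = -6s² - 5s + 6.
Check: h(9) = -525. ✓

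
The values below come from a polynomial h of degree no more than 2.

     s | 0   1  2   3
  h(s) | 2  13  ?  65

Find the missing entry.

The 3 known points determine the degree-2 polynomial uniquely.
Write h(s) = as^2 + bs + c. Substituting each data point gives a linear system:
  c = 2
  a + b + c = 13
  9a + 3b + c = 65
Solving the system yields a = 5, b = 6, c = 2.
So h(s) = 5s^2 + 6s + 2.
Then h(2) = 34.

34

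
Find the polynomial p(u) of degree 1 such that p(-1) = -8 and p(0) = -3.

p(u) = 5u - 3

Using the Lagrange interpolation formula with nodes -1, 0:
  L_0(u) = u / -1
  L_1(u) = (u + 1) / 1
Then p(u) = -8·L_0(u) - 3·L_1(u).
Expanding and collecting terms gives p(u) = 5u - 3.
Check: p(-1) = -8. ✓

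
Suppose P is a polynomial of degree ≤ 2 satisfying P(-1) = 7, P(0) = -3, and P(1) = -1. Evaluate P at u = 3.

39

Write P(u) = au^2 + bu + c. Substituting each data point gives a linear system:
  a - b + c = 7
  c = -3
  a + b + c = -1
Solving the system yields a = 6, b = -4, c = -3.
So P(u) = 6u^2 - 4u - 3.
Then P(3) = 39.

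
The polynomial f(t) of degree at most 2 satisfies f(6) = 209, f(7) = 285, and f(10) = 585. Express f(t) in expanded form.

f(t) = 6t^2 - 2t + 5

Write f(t) = at^2 + bt + c. Substituting each data point gives a linear system:
  36a + 6b + c = 209
  49a + 7b + c = 285
  100a + 10b + c = 585
Solving the system yields a = 6, b = -2, c = 5.
So f(t) = 6t^2 - 2t + 5.
Check: f(7) = 285. ✓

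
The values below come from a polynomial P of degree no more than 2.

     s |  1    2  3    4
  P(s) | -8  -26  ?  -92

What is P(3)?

On equispaced nodes a degree-2 polynomial has vanishing third forward difference, so
  - P(1) + 3·P(2) - 3·P(3) + P(4) = 0.
Substituting the known values and solving for P(3):
  -3·P(3) = 162
  P(3) = -54.

-54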